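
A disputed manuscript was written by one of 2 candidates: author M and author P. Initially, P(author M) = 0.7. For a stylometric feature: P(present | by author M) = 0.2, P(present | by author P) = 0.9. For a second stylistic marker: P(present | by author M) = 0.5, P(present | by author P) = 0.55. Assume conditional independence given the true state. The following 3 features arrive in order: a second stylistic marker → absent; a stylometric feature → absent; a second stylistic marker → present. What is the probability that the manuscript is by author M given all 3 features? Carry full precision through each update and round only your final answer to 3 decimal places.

After a second stylistic marker='absent': P(author M) = 0.5·0.7000 / (0.5·0.7000 + 0.45·0.3000) ≈ 0.7216
After a stylometric feature='absent': P(author M) = 0.8·0.7216 / (0.8·0.7216 + 0.1·0.2784) ≈ 0.9540
After a second stylistic marker='present': P(author M) = 0.5·0.9540 / (0.5·0.9540 + 0.55·0.0460) ≈ 0.9496

0.950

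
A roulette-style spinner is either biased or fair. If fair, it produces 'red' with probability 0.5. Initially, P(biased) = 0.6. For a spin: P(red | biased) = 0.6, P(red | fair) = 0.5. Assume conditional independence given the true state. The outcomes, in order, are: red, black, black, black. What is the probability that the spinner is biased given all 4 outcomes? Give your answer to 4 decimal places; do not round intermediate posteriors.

Apply Bayes' rule sequentially, carrying P(biased) forward.
After 'red': P(biased) = 0.6·0.6000 / (0.6·0.6000 + 0.5·0.4000) ≈ 0.6429
After 'black': P(biased) = 0.4·0.6429 / (0.4·0.6429 + 0.5·0.3571) ≈ 0.5902
After 'black': P(biased) = 0.4·0.5902 / (0.4·0.5902 + 0.5·0.4098) ≈ 0.5353
After 'black': P(biased) = 0.4·0.5353 / (0.4·0.5353 + 0.5·0.4647) ≈ 0.4796

0.4796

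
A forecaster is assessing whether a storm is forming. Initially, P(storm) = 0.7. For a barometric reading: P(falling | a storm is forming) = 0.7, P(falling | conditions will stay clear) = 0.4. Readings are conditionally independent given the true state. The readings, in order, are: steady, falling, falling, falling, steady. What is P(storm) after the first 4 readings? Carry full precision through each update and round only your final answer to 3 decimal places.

After 'steady': P(storm) = 0.3·0.7000 / (0.3·0.7000 + 0.6·0.3000) ≈ 0.5385
After 'falling': P(storm) = 0.7·0.5385 / (0.7·0.5385 + 0.4·0.4615) ≈ 0.6712
After 'falling': P(storm) = 0.7·0.6712 / (0.7·0.6712 + 0.4·0.3288) ≈ 0.7813
After 'falling': P(storm) = 0.7·0.7813 / (0.7·0.7813 + 0.4·0.2187) ≈ 0.8621

0.862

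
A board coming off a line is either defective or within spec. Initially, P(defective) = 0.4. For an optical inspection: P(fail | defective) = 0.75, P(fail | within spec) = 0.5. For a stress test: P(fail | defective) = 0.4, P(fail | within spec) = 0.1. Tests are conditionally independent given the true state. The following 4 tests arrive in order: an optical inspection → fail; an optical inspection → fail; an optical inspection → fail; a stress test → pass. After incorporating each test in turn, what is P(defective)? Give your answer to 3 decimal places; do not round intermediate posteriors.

0.600

After an optical inspection='fail': P(defective) = 0.75·0.4000 / (0.75·0.4000 + 0.5·0.6000) ≈ 0.5000
After an optical inspection='fail': P(defective) = 0.75·0.5000 / (0.75·0.5000 + 0.5·0.5000) ≈ 0.6000
After an optical inspection='fail': P(defective) = 0.75·0.6000 / (0.75·0.6000 + 0.5·0.4000) ≈ 0.6923
After a stress test='pass': P(defective) = 0.6·0.6923 / (0.6·0.6923 + 0.9·0.3077) ≈ 0.6000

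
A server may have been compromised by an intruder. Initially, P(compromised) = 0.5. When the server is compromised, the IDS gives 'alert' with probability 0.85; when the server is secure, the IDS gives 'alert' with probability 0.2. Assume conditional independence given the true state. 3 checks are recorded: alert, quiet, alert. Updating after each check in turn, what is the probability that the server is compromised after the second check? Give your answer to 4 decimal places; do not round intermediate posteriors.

0.4435

After 'alert': P(compromised) = 0.85·0.5000 / (0.85·0.5000 + 0.2·0.5000) ≈ 0.8095
After 'quiet': P(compromised) = 0.15·0.8095 / (0.15·0.8095 + 0.8·0.1905) ≈ 0.4435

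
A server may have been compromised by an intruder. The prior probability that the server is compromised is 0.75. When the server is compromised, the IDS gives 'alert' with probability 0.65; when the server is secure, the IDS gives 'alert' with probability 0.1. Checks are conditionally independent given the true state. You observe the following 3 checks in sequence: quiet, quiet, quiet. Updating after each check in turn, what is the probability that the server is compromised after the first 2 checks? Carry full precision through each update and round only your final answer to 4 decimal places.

0.3121

Each posterior becomes the prior for the next update.
After 'quiet': P(compromised) = 0.35·0.7500 / (0.35·0.7500 + 0.9·0.2500) ≈ 0.5385
After 'quiet': P(compromised) = 0.35·0.5385 / (0.35·0.5385 + 0.9·0.4615) ≈ 0.3121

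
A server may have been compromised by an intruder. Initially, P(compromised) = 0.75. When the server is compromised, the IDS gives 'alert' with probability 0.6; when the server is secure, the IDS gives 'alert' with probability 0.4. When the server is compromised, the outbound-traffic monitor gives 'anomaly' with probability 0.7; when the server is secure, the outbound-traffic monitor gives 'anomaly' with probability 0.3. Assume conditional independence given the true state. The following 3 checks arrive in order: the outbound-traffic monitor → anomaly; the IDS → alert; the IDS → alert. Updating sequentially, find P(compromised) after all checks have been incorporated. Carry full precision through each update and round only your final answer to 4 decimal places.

After the outbound-traffic monitor='anomaly': P(compromised) = 0.7·0.7500 / (0.7·0.7500 + 0.3·0.2500) ≈ 0.8750
After the IDS='alert': P(compromised) = 0.6·0.8750 / (0.6·0.8750 + 0.4·0.1250) ≈ 0.9130
After the IDS='alert': P(compromised) = 0.6·0.9130 / (0.6·0.9130 + 0.4·0.0870) ≈ 0.9403

0.9403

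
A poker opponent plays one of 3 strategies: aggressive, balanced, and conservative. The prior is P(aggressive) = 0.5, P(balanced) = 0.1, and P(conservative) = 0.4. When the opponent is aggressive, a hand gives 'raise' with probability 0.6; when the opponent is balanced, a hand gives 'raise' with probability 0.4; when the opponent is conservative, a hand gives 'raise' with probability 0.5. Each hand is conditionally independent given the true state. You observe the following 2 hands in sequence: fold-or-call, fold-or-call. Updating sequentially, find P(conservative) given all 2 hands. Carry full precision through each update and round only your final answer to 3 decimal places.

0.463

After 'fold-or-call': normaliser = 0.4·0.5000 + 0.6·0.1000 + 0.5·0.4000; P(aggressive) ≈ 0.4348, P(balanced) ≈ 0.1304, P(conservative) ≈ 0.4348
After 'fold-or-call': normaliser = 0.4·0.4348 + 0.6·0.1304 + 0.5·0.4348; P(aggressive) ≈ 0.3704, P(balanced) ≈ 0.1667, P(conservative) ≈ 0.4630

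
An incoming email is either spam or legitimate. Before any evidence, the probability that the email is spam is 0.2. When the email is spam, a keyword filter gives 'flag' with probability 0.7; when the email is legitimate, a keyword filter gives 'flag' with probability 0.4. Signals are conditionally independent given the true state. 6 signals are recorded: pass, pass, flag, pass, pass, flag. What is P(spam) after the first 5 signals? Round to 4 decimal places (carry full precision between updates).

0.0266

Apply Bayes' rule sequentially, carrying P(spam) forward.
After 'pass': P(spam) = 0.3·0.2000 / (0.3·0.2000 + 0.6·0.8000) ≈ 0.1111
After 'pass': P(spam) = 0.3·0.1111 / (0.3·0.1111 + 0.6·0.8889) ≈ 0.0588
After 'flag': P(spam) = 0.7·0.0588 / (0.7·0.0588 + 0.4·0.9412) ≈ 0.0986
After 'pass': P(spam) = 0.3·0.0986 / (0.3·0.0986 + 0.6·0.9014) ≈ 0.0519
After 'pass': P(spam) = 0.3·0.0519 / (0.3·0.0519 + 0.6·0.9481) ≈ 0.0266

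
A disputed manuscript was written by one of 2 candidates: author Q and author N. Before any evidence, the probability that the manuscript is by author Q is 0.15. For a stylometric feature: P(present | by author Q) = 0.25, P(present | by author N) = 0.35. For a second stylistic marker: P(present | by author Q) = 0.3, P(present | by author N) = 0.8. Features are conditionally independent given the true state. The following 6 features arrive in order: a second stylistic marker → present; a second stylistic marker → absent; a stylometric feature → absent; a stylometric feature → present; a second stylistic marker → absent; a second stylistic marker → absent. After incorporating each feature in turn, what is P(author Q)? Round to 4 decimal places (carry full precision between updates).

0.7005

After a second stylistic marker='present': P(author Q) = 0.3·0.1500 / (0.3·0.1500 + 0.8·0.8500) ≈ 0.0621
After a second stylistic marker='absent': P(author Q) = 0.7·0.0621 / (0.7·0.0621 + 0.2·0.9379) ≈ 0.1881
After a stylometric feature='absent': P(author Q) = 0.75·0.1881 / (0.75·0.1881 + 0.65·0.8119) ≈ 0.2109
After a stylometric feature='present': P(author Q) = 0.25·0.2109 / (0.25·0.2109 + 0.35·0.7891) ≈ 0.1603
After a second stylistic marker='absent': P(author Q) = 0.7·0.1603 / (0.7·0.1603 + 0.2·0.8397) ≈ 0.4005
After a second stylistic marker='absent': P(author Q) = 0.7·0.4005 / (0.7·0.4005 + 0.2·0.5995) ≈ 0.7005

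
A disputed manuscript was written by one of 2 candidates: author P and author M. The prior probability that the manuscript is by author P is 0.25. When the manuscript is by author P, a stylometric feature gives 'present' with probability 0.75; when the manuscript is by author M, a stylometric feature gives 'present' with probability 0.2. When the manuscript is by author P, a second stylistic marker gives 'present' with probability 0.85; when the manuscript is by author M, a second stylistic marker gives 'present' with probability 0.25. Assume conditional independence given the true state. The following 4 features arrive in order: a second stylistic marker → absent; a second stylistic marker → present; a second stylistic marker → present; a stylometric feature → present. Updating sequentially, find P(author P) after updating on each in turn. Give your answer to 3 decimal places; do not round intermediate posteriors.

After a second stylistic marker='absent': P(author P) = 0.15·0.2500 / (0.15·0.2500 + 0.75·0.7500) ≈ 0.0625
After a second stylistic marker='present': P(author P) = 0.85·0.0625 / (0.85·0.0625 + 0.25·0.9375) ≈ 0.1848
After a second stylistic marker='present': P(author P) = 0.85·0.1848 / (0.85·0.1848 + 0.25·0.8152) ≈ 0.4352
After a stylometric feature='present': P(author P) = 0.75·0.4352 / (0.75·0.4352 + 0.2·0.5648) ≈ 0.7429

0.743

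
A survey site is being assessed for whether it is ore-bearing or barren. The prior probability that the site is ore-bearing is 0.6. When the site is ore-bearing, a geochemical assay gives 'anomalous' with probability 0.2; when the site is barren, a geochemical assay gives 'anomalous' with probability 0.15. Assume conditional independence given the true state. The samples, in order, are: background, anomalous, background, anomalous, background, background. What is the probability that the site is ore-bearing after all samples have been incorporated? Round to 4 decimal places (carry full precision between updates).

0.6766

After 'background': P(ore) = 0.8·0.6000 / (0.8·0.6000 + 0.85·0.4000) ≈ 0.5854
After 'anomalous': P(ore) = 0.2·0.5854 / (0.2·0.5854 + 0.15·0.4146) ≈ 0.6531
After 'background': P(ore) = 0.8·0.6531 / (0.8·0.6531 + 0.85·0.3469) ≈ 0.6392
After 'anomalous': P(ore) = 0.2·0.6392 / (0.2·0.6392 + 0.15·0.3608) ≈ 0.7026
After 'background': P(ore) = 0.8·0.7026 / (0.8·0.7026 + 0.85·0.2974) ≈ 0.6898
After 'background': P(ore) = 0.8·0.6898 / (0.8·0.6898 + 0.85·0.3102) ≈ 0.6766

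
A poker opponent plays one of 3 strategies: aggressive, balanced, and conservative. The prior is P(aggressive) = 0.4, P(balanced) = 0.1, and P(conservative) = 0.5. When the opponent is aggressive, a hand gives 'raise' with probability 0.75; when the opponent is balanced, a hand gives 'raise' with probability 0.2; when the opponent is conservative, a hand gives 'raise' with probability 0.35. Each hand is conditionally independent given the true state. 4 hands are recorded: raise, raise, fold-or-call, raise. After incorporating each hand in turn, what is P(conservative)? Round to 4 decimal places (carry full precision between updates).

After 'raise': normaliser = 0.75·0.4000 + 0.2·0.1000 + 0.35·0.5000; P(aggressive) ≈ 0.6061, P(balanced) ≈ 0.0404, P(conservative) ≈ 0.3535
After 'raise': normaliser = 0.75·0.6061 + 0.2·0.0404 + 0.35·0.3535; P(aggressive) ≈ 0.7752, P(balanced) ≈ 0.0138, P(conservative) ≈ 0.2110
After 'fold-or-call': normaliser = 0.25·0.7752 + 0.8·0.0138 + 0.65·0.2110; P(aggressive) ≈ 0.5667, P(balanced) ≈ 0.0322, P(conservative) ≈ 0.4011
After 'raise': normaliser = 0.75·0.5667 + 0.2·0.0322 + 0.35·0.4011; P(aggressive) ≈ 0.7432, P(balanced) ≈ 0.0113, P(conservative) ≈ 0.2455

0.2455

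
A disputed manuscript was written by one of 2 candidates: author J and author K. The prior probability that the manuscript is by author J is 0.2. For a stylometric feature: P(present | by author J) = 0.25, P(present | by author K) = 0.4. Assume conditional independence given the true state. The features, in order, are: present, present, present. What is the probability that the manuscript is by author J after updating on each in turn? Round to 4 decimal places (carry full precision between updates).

0.0575

After 'present': P(author J) = 0.25·0.2000 / (0.25·0.2000 + 0.4·0.8000) ≈ 0.1351
After 'present': P(author J) = 0.25·0.1351 / (0.25·0.1351 + 0.4·0.8649) ≈ 0.0890
After 'present': P(author J) = 0.25·0.0890 / (0.25·0.0890 + 0.4·0.9110) ≈ 0.0575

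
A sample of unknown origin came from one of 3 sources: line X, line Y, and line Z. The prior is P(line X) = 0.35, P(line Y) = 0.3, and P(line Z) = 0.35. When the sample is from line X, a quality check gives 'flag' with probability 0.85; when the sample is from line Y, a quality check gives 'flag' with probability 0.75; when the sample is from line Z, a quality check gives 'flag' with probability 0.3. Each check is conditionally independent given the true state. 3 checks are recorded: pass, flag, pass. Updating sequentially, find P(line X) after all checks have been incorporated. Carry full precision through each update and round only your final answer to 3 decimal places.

After 'pass': normaliser = 0.15·0.3500 + 0.25·0.3000 + 0.7·0.3500; P(line X) ≈ 0.1409, P(line Y) ≈ 0.2013, P(line Z) ≈ 0.6577
After 'flag': normaliser = 0.85·0.1409 + 0.75·0.2013 + 0.3·0.6577; P(line X) ≈ 0.2559, P(line Y) ≈ 0.3226, P(line Z) ≈ 0.4215
After 'pass': normaliser = 0.15·0.2559 + 0.25·0.3226 + 0.7·0.4215; P(line X) ≈ 0.0927, P(line Y) ≈ 0.1948, P(line Z) ≈ 0.7125

0.093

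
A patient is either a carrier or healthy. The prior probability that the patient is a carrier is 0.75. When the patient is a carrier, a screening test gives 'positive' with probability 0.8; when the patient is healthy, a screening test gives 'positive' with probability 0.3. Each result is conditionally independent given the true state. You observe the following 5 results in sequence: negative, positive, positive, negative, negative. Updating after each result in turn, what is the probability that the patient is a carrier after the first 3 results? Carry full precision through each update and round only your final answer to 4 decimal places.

0.8591

After 'negative': P(carrier) = 0.2·0.7500 / (0.2·0.7500 + 0.7·0.2500) ≈ 0.4615
After 'positive': P(carrier) = 0.8·0.4615 / (0.8·0.4615 + 0.3·0.5385) ≈ 0.6957
After 'positive': P(carrier) = 0.8·0.6957 / (0.8·0.6957 + 0.3·0.3043) ≈ 0.8591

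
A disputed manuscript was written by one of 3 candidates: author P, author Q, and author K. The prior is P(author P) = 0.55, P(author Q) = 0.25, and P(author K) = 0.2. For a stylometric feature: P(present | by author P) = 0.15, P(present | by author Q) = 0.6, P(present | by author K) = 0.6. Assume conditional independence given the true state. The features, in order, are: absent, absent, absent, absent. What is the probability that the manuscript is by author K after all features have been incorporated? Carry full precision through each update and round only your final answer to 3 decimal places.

0.017

Each posterior becomes the prior for the next update.
After 'absent': normaliser = 0.85·0.5500 + 0.4·0.2500 + 0.4·0.2000; P(author P) ≈ 0.7220, P(author Q) ≈ 0.1544, P(author K) ≈ 0.1236
After 'absent': normaliser = 0.85·0.7220 + 0.4·0.1544 + 0.4·0.1236; P(author P) ≈ 0.8466, P(author Q) ≈ 0.0852, P(author K) ≈ 0.0682
After 'absent': normaliser = 0.85·0.8466 + 0.4·0.0852 + 0.4·0.0682; P(author P) ≈ 0.9214, P(author Q) ≈ 0.0436, P(author K) ≈ 0.0349
After 'absent': normaliser = 0.85·0.9214 + 0.4·0.0436 + 0.4·0.0349; P(author P) ≈ 0.9614, P(author Q) ≈ 0.0214, P(author K) ≈ 0.0171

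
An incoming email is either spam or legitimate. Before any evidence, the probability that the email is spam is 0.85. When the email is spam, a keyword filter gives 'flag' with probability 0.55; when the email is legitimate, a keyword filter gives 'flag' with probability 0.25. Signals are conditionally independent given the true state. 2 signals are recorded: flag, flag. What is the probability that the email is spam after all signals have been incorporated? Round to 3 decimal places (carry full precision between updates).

After 'flag': P(spam) = 0.55·0.8500 / (0.55·0.8500 + 0.25·0.1500) ≈ 0.9257
After 'flag': P(spam) = 0.55·0.9257 / (0.55·0.9257 + 0.25·0.0743) ≈ 0.9648

0.965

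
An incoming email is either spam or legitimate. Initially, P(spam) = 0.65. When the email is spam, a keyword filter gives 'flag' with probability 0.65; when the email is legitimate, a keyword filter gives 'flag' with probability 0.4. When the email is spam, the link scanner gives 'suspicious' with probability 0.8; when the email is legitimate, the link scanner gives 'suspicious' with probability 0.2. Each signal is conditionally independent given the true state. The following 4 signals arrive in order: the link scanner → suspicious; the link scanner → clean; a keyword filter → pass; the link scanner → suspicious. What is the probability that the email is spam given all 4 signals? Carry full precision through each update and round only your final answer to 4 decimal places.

0.8125

Each posterior becomes the prior for the next update.
After the link scanner='suspicious': P(spam) = 0.8·0.6500 / (0.8·0.6500 + 0.2·0.3500) ≈ 0.8814
After the link scanner='clean': P(spam) = 0.2·0.8814 / (0.2·0.8814 + 0.8·0.1186) ≈ 0.6500
After a keyword filter='pass': P(spam) = 0.35·0.6500 / (0.35·0.6500 + 0.6·0.3500) ≈ 0.5200
After the link scanner='suspicious': P(spam) = 0.8·0.5200 / (0.8·0.5200 + 0.2·0.4800) ≈ 0.8125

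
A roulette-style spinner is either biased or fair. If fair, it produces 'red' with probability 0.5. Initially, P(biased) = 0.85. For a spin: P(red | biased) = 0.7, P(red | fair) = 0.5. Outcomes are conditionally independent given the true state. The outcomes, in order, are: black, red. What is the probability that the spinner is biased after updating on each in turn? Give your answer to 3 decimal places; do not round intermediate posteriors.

Each posterior becomes the prior for the next update.
After 'black': P(biased) = 0.3·0.8500 / (0.3·0.8500 + 0.5·0.1500) ≈ 0.7727
After 'red': P(biased) = 0.7·0.7727 / (0.7·0.7727 + 0.5·0.2273) ≈ 0.8264

0.826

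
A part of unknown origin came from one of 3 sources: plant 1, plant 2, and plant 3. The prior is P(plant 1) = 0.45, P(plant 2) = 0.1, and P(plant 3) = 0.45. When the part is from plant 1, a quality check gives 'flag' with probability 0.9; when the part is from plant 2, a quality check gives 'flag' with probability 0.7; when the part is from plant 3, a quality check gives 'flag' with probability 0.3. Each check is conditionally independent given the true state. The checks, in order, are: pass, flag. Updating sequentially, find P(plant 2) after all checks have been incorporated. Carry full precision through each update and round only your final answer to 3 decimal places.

After 'pass': normaliser = 0.1·0.4500 + 0.3·0.1000 + 0.7·0.4500; P(plant 1) ≈ 0.1154, P(plant 2) ≈ 0.0769, P(plant 3) ≈ 0.8077
After 'flag': normaliser = 0.9·0.1154 + 0.7·0.0769 + 0.3·0.8077; P(plant 1) ≈ 0.2596, P(plant 2) ≈ 0.1346, P(plant 3) ≈ 0.6058

0.135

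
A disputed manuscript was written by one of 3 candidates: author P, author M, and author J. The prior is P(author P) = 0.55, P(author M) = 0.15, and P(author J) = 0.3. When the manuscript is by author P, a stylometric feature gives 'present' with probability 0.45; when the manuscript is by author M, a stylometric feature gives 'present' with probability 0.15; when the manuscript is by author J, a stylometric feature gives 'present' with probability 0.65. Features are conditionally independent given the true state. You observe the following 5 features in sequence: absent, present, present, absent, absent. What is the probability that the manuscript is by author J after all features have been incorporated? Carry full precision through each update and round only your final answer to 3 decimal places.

After 'absent': normaliser = 0.55·0.5500 + 0.85·0.1500 + 0.35·0.3000; P(author P) ≈ 0.5654, P(author M) ≈ 0.2383, P(author J) ≈ 0.1963
After 'present': normaliser = 0.45·0.5654 + 0.15·0.2383 + 0.65·0.1963; P(author P) ≈ 0.6091, P(author M) ≈ 0.0856, P(author J) ≈ 0.3054
After 'present': normaliser = 0.45·0.6091 + 0.15·0.0856 + 0.65·0.3054; P(author P) ≈ 0.5646, P(author M) ≈ 0.0264, P(author J) ≈ 0.4089
After 'absent': normaliser = 0.55·0.5646 + 0.85·0.0264 + 0.35·0.4089; P(author P) ≈ 0.6522, P(author M) ≈ 0.0472, P(author J) ≈ 0.3006
After 'absent': normaliser = 0.55·0.6522 + 0.85·0.0472 + 0.35·0.3006; P(author P) ≈ 0.7117, P(author M) ≈ 0.0796, P(author J) ≈ 0.2087

0.209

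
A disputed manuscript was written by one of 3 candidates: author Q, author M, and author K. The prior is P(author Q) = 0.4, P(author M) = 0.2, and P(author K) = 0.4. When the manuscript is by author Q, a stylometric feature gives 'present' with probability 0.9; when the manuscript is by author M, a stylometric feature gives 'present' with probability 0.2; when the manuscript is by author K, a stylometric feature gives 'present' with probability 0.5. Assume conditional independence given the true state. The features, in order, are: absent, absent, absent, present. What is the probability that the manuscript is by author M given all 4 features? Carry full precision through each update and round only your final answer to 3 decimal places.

0.447

After 'absent': normaliser = 0.1·0.4000 + 0.8·0.2000 + 0.5·0.4000; P(author Q) ≈ 0.1000, P(author M) ≈ 0.4000, P(author K) ≈ 0.5000
After 'absent': normaliser = 0.1·0.1000 + 0.8·0.4000 + 0.5·0.5000; P(author Q) ≈ 0.0172, P(author M) ≈ 0.5517, P(author K) ≈ 0.4310
After 'absent': normaliser = 0.1·0.0172 + 0.8·0.5517 + 0.5·0.4310; P(author Q) ≈ 0.0026, P(author M) ≈ 0.6702, P(author K) ≈ 0.3272
After 'present': normaliser = 0.9·0.0026 + 0.2·0.6702 + 0.5·0.3272; P(author Q) ≈ 0.0079, P(author M) ≈ 0.4468, P(author K) ≈ 0.5454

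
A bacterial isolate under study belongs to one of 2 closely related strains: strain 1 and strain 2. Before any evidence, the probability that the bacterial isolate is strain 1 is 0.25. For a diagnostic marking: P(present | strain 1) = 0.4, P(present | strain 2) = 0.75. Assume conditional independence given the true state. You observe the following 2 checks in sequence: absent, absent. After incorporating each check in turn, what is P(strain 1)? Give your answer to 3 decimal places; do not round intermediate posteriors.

After 'absent': P(strain 1) = 0.6·0.2500 / (0.6·0.2500 + 0.25·0.7500) ≈ 0.4444
After 'absent': P(strain 1) = 0.6·0.4444 / (0.6·0.4444 + 0.25·0.5556) ≈ 0.6575

0.658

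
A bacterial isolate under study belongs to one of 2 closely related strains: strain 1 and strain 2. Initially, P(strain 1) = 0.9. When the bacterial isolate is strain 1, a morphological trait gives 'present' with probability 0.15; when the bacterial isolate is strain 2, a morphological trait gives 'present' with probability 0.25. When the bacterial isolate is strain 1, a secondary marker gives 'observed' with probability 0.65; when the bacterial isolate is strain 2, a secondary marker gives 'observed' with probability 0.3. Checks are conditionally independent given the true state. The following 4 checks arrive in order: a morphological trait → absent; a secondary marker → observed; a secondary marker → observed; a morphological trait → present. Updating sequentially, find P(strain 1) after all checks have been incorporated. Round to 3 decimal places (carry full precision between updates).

0.966

Each posterior becomes the prior for the next update.
After a morphological trait='absent': P(strain 1) = 0.85·0.9000 / (0.85·0.9000 + 0.75·0.1000) ≈ 0.9107
After a secondary marker='observed': P(strain 1) = 0.65·0.9107 / (0.65·0.9107 + 0.3·0.0893) ≈ 0.9567
After a secondary marker='observed': P(strain 1) = 0.65·0.9567 / (0.65·0.9567 + 0.3·0.0433) ≈ 0.9795
After a morphological trait='present': P(strain 1) = 0.15·0.9795 / (0.15·0.9795 + 0.25·0.0205) ≈ 0.9664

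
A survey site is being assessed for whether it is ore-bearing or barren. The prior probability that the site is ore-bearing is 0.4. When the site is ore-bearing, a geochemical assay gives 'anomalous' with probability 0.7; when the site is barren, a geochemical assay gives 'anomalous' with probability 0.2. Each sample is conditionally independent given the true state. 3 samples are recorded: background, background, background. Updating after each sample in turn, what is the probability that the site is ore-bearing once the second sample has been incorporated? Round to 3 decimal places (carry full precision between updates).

0.086

After 'background': P(ore) = 0.3·0.4000 / (0.3·0.4000 + 0.8·0.6000) ≈ 0.2000
After 'background': P(ore) = 0.3·0.2000 / (0.3·0.2000 + 0.8·0.8000) ≈ 0.0857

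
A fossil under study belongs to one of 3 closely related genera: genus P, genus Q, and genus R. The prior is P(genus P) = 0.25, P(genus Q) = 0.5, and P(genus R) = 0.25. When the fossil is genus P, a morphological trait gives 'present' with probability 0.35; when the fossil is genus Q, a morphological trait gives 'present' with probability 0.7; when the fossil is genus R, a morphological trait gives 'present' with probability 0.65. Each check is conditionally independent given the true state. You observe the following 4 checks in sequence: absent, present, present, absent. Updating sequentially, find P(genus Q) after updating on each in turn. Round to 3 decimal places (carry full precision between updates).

0.460

After 'absent': normaliser = 0.65·0.2500 + 0.3·0.5000 + 0.35·0.2500; P(genus P) ≈ 0.4062, P(genus Q) ≈ 0.3750, P(genus R) ≈ 0.2188
After 'present': normaliser = 0.35·0.4062 + 0.7·0.3750 + 0.65·0.2188; P(genus P) ≈ 0.2600, P(genus Q) ≈ 0.4800, P(genus R) ≈ 0.2600
After 'present': normaliser = 0.35·0.2600 + 0.7·0.4800 + 0.65·0.2600; P(genus P) ≈ 0.1527, P(genus Q) ≈ 0.5638, P(genus R) ≈ 0.2836
After 'absent': normaliser = 0.65·0.1527 + 0.3·0.5638 + 0.35·0.2836; P(genus P) ≈ 0.2700, P(genus Q) ≈ 0.4601, P(genus R) ≈ 0.2700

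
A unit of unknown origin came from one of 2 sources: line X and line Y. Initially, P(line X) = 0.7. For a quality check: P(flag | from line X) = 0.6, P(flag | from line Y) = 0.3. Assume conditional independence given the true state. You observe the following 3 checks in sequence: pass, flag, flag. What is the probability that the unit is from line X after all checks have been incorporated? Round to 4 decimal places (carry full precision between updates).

After 'pass': P(line X) = 0.4·0.7000 / (0.4·0.7000 + 0.7·0.3000) ≈ 0.5714
After 'flag': P(line X) = 0.6·0.5714 / (0.6·0.5714 + 0.3·0.4286) ≈ 0.7273
After 'flag': P(line X) = 0.6·0.7273 / (0.6·0.7273 + 0.3·0.2727) ≈ 0.8421

0.8421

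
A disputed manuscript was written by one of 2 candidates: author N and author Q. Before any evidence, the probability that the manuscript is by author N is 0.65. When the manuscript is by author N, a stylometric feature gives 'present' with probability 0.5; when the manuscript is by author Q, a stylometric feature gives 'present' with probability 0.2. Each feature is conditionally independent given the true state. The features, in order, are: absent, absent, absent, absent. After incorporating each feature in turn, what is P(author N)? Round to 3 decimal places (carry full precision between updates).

0.221

After 'absent': P(author N) = 0.5·0.6500 / (0.5·0.6500 + 0.8·0.3500) ≈ 0.5372
After 'absent': P(author N) = 0.5·0.5372 / (0.5·0.5372 + 0.8·0.4628) ≈ 0.4204
After 'absent': P(author N) = 0.5·0.4204 / (0.5·0.4204 + 0.8·0.5796) ≈ 0.3120
After 'absent': P(author N) = 0.5·0.3120 / (0.5·0.3120 + 0.8·0.6880) ≈ 0.2208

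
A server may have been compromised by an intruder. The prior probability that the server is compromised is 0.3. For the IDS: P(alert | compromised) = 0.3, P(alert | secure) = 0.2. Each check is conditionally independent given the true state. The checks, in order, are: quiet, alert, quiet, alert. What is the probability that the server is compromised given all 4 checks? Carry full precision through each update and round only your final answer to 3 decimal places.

0.425

After 'quiet': P(compromised) = 0.7·0.3000 / (0.7·0.3000 + 0.8·0.7000) ≈ 0.2727
After 'alert': P(compromised) = 0.3·0.2727 / (0.3·0.2727 + 0.2·0.7273) ≈ 0.3600
After 'quiet': P(compromised) = 0.7·0.3600 / (0.7·0.3600 + 0.8·0.6400) ≈ 0.3298
After 'alert': P(compromised) = 0.3·0.3298 / (0.3·0.3298 + 0.2·0.6702) ≈ 0.4247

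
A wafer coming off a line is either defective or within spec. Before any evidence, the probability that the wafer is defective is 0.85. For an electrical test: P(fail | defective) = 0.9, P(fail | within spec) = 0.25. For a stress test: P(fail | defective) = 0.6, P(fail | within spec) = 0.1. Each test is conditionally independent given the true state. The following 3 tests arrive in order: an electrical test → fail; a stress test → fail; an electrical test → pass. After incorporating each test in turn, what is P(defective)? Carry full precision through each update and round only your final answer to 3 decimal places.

Apply Bayes' rule sequentially, carrying P(defective) forward.
After an electrical test='fail': P(defective) = 0.9·0.8500 / (0.9·0.8500 + 0.25·0.1500) ≈ 0.9533
After a stress test='fail': P(defective) = 0.6·0.9533 / (0.6·0.9533 + 0.1·0.0467) ≈ 0.9919
After an electrical test='pass': P(defective) = 0.1·0.9919 / (0.1·0.9919 + 0.75·0.0081) ≈ 0.9423

0.942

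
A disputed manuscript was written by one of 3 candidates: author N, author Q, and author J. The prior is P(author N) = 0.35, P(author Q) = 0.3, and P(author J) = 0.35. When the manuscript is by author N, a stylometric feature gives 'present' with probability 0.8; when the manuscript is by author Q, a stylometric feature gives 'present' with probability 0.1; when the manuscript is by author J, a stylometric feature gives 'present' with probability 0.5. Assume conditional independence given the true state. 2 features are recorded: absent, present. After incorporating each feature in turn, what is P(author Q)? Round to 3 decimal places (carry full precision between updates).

0.158

After 'absent': normaliser = 0.2·0.3500 + 0.9·0.3000 + 0.5·0.3500; P(author N) ≈ 0.1359, P(author Q) ≈ 0.5243, P(author J) ≈ 0.3398
After 'present': normaliser = 0.8·0.1359 + 0.1·0.5243 + 0.5·0.3398; P(author N) ≈ 0.3284, P(author Q) ≈ 0.1584, P(author J) ≈ 0.5132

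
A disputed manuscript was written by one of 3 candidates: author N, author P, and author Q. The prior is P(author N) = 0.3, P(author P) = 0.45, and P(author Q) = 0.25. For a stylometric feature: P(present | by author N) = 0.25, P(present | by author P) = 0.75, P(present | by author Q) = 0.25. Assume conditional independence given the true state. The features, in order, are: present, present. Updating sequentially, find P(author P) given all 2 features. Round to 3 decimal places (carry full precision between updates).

Each posterior becomes the prior for the next update.
After 'present': normaliser = 0.25·0.3000 + 0.75·0.4500 + 0.25·0.2500; P(author N) ≈ 0.1579, P(author P) ≈ 0.7105, P(author Q) ≈ 0.1316
After 'present': normaliser = 0.25·0.1579 + 0.75·0.7105 + 0.25·0.1316; P(author N) ≈ 0.0652, P(author P) ≈ 0.8804, P(author Q) ≈ 0.0543

0.880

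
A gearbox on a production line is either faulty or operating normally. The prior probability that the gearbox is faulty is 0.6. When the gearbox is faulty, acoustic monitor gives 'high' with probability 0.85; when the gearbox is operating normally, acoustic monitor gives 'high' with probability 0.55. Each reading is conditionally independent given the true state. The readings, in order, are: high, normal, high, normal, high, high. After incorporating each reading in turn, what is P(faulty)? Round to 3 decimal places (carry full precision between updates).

After 'high': P(faulty) = 0.85·0.6000 / (0.85·0.6000 + 0.55·0.4000) ≈ 0.6986
After 'normal': P(faulty) = 0.15·0.6986 / (0.15·0.6986 + 0.45·0.3014) ≈ 0.4359
After 'high': P(faulty) = 0.85·0.4359 / (0.85·0.4359 + 0.55·0.5641) ≈ 0.5443
After 'normal': P(faulty) = 0.15·0.5443 / (0.15·0.5443 + 0.45·0.4557) ≈ 0.2847
After 'high': P(faulty) = 0.85·0.2847 / (0.85·0.2847 + 0.55·0.7153) ≈ 0.3809
After 'high': P(faulty) = 0.85·0.3809 / (0.85·0.3809 + 0.55·0.6191) ≈ 0.4874

0.487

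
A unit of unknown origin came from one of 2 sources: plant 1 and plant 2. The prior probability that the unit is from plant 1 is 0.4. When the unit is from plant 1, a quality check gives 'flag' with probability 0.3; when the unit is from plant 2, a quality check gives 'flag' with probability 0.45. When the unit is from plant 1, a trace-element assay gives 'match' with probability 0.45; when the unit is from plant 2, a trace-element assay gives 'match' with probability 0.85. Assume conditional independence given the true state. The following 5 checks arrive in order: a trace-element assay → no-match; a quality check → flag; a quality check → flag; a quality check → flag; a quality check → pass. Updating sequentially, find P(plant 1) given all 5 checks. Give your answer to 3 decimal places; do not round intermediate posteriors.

After a trace-element assay='no-match': P(plant 1) = 0.55·0.4000 / (0.55·0.4000 + 0.15·0.6000) ≈ 0.7097
After a quality check='flag': P(plant 1) = 0.3·0.7097 / (0.3·0.7097 + 0.45·0.2903) ≈ 0.6197
After a quality check='flag': P(plant 1) = 0.3·0.6197 / (0.3·0.6197 + 0.45·0.3803) ≈ 0.5207
After a quality check='flag': P(plant 1) = 0.3·0.5207 / (0.3·0.5207 + 0.45·0.4793) ≈ 0.4200
After a quality check='pass': P(plant 1) = 0.7·0.4200 / (0.7·0.4200 + 0.55·0.5800) ≈ 0.4797

0.480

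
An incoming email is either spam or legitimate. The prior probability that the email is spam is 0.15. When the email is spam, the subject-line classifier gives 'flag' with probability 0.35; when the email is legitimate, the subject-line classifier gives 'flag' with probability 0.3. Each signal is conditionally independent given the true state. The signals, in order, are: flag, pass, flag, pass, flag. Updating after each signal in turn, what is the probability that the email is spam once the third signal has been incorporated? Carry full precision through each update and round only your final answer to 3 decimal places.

0.182

After 'flag': P(spam) = 0.35·0.1500 / (0.35·0.1500 + 0.3·0.8500) ≈ 0.1707
After 'pass': P(spam) = 0.65·0.1707 / (0.65·0.1707 + 0.7·0.8293) ≈ 0.1605
After 'flag': P(spam) = 0.35·0.1605 / (0.35·0.1605 + 0.3·0.8395) ≈ 0.1824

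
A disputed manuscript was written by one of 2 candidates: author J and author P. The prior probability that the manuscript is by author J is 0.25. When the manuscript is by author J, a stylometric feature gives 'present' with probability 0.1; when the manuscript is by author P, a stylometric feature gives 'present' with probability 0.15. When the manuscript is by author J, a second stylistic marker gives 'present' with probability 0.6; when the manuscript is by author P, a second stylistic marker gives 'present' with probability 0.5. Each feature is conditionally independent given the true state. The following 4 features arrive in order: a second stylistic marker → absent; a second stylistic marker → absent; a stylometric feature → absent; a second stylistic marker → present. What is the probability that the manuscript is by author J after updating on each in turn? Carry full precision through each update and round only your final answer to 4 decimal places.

Apply Bayes' rule sequentially, carrying P(author J) forward.
After a second stylistic marker='absent': P(author J) = 0.4·0.2500 / (0.4·0.2500 + 0.5·0.7500) ≈ 0.2105
After a second stylistic marker='absent': P(author J) = 0.4·0.2105 / (0.4·0.2105 + 0.5·0.7895) ≈ 0.1758
After a stylometric feature='absent': P(author J) = 0.9·0.1758 / (0.9·0.1758 + 0.85·0.8242) ≈ 0.1843
After a second stylistic marker='present': P(author J) = 0.6·0.1843 / (0.6·0.1843 + 0.5·0.8157) ≈ 0.2133

0.2133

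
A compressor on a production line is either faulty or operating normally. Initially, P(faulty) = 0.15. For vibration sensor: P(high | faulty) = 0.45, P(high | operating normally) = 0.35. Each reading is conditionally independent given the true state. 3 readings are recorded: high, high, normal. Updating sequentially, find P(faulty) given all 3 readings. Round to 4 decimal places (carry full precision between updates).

0.1980

Apply Bayes' rule sequentially, carrying P(faulty) forward.
After 'high': P(faulty) = 0.45·0.1500 / (0.45·0.1500 + 0.35·0.8500) ≈ 0.1849
After 'high': P(faulty) = 0.45·0.1849 / (0.45·0.1849 + 0.35·0.8151) ≈ 0.2258
After 'normal': P(faulty) = 0.55·0.2258 / (0.55·0.2258 + 0.65·0.7742) ≈ 0.1980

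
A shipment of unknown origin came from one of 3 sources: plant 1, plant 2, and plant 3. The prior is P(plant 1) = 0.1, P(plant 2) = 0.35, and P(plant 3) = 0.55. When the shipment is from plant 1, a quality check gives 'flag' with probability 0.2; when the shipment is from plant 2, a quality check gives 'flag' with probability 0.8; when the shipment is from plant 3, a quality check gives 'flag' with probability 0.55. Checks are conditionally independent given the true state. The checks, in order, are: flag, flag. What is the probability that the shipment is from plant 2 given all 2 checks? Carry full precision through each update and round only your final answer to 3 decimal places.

After 'flag': normaliser = 0.2·0.1000 + 0.8·0.3500 + 0.55·0.5500; P(plant 1) ≈ 0.0332, P(plant 2) ≈ 0.4647, P(plant 3) ≈ 0.5021
After 'flag': normaliser = 0.2·0.0332 + 0.8·0.4647 + 0.55·0.5021; P(plant 1) ≈ 0.0101, P(plant 2) ≈ 0.5680, P(plant 3) ≈ 0.4219

0.568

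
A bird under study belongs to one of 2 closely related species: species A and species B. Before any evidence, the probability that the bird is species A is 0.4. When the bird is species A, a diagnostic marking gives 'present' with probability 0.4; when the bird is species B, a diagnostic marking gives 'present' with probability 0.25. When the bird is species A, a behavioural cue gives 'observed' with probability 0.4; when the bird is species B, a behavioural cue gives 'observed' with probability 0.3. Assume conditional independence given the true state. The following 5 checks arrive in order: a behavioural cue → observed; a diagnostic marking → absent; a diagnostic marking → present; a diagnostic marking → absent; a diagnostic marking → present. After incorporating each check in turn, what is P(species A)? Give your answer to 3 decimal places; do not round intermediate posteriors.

After a behavioural cue='observed': P(species A) = 0.4·0.4000 / (0.4·0.4000 + 0.3·0.6000) ≈ 0.4706
After a diagnostic marking='absent': P(species A) = 0.6·0.4706 / (0.6·0.4706 + 0.75·0.5294) ≈ 0.4156
After a diagnostic marking='present': P(species A) = 0.4·0.4156 / (0.4·0.4156 + 0.25·0.5844) ≈ 0.5322
After a diagnostic marking='absent': P(species A) = 0.6·0.5322 / (0.6·0.5322 + 0.75·0.4678) ≈ 0.4765
After a diagnostic marking='present': P(species A) = 0.4·0.4765 / (0.4·0.4765 + 0.25·0.5235) ≈ 0.5929

0.593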